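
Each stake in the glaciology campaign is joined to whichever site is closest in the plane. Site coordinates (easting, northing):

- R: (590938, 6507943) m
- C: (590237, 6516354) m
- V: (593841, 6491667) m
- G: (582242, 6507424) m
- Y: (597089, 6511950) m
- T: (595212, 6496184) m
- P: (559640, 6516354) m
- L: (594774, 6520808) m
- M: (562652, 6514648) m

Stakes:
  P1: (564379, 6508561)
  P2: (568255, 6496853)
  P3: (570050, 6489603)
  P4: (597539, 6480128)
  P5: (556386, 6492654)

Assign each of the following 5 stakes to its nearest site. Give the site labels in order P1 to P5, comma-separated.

M, G, G, V, M

P1 → M (d²=40034098.00)
P2 → G (d²=307382210.00)
P3 → G (d²=466232905.00)
P4 → V (d²=146823725.00)
P5 → M (d²=522998792.00)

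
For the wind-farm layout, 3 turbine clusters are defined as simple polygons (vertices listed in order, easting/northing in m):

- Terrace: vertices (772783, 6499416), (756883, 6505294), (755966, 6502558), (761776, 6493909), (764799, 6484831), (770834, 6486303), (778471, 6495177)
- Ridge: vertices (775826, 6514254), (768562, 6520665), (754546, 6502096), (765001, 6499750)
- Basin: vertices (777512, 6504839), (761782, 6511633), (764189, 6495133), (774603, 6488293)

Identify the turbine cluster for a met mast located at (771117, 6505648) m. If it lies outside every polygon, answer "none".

Cast a ray rightward from (771117, 6505648). For each polygon, the edges (by vertex number in listed order) whose endpoints lie on opposite sides of northing = 6505648, where each meets that height, and whether that is right or left of the point:
Terrace: no edge straddles that height → 0 crossings.
Ridge: 2–3 at easting≈757227.1 (left), 4–1 at easting≈769402.9 (left) → 0 crossings.
Basin: 1–2 at easting≈775638.9 (right), 2–3 at easting≈762655.1 (left) → 1 crossing.
Only Basin has an odd count, so the point is inside Basin.

Basin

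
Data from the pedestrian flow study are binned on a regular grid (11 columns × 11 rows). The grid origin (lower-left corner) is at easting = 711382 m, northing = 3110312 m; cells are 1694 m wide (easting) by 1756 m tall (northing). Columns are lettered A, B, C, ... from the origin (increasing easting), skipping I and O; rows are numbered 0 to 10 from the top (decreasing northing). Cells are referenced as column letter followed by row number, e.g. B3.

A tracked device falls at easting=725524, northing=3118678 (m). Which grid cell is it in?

J6

Column index: ⌊(725524 − 711382) / 1694⌋ = ⌊8.348⌋ = 8 → column J
Row offset from origin: ⌊(3118678 − 3110312) / 1756⌋ = ⌊4.764⌋ = 4 → row 6 (counted from top)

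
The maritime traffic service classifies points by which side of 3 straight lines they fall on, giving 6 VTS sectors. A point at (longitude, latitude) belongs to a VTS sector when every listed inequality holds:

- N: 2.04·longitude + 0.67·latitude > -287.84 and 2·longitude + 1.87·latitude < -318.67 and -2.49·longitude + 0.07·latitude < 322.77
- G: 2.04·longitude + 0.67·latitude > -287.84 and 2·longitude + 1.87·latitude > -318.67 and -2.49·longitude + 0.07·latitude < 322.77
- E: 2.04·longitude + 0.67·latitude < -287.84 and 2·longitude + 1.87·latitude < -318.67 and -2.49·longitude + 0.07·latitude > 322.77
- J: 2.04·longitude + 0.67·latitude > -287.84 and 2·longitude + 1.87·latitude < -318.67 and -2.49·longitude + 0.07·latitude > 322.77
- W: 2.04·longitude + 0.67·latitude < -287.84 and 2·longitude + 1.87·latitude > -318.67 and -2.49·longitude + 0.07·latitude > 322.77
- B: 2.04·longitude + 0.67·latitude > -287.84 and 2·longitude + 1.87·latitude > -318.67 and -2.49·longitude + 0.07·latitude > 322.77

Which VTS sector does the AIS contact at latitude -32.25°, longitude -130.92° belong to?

2.04·-130.92 + 0.67·-32.25 = -288.684, which is < -287.84
2·-130.92 + 1.87·-32.25 = -322.147, which is < -318.67
-2.49·-130.92 + 0.07·-32.25 = 323.733, which is > 322.77
This sign pattern matches E.

E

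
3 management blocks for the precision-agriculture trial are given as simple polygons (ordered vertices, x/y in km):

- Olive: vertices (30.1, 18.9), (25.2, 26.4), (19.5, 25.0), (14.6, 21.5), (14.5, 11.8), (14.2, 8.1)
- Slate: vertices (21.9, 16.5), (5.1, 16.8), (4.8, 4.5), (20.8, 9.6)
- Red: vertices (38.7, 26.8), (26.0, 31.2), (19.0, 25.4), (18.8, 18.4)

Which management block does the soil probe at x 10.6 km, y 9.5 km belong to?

Slate

Cast a ray rightward from (10.6, 9.5). For each polygon, the edges (by vertex number in listed order) whose endpoints lie on opposite sides of y = 9.5, where each meets that height, and whether that is right or left of the point:
Olive: 5–6 at x≈14.31 (right), 6–1 at x≈16.26 (right) → 2 crossings.
Slate: 2–3 at x≈4.92 (left), 3–4 at x≈20.49 (right) → 1 crossing.
Red: no edge straddles that height → 0 crossings.
Only Slate has an odd count, so the point is inside Slate.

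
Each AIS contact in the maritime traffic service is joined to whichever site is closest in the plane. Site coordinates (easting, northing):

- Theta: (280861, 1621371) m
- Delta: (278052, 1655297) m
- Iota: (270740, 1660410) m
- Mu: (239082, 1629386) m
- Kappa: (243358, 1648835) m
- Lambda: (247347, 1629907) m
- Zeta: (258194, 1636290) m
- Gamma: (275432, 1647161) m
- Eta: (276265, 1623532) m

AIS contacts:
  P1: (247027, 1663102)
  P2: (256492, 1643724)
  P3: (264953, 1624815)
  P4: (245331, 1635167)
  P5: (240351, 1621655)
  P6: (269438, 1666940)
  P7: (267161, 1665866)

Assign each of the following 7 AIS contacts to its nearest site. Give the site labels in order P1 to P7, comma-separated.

P1 → Kappa (d²=217008850.00)
P2 → Zeta (d²=58161160.00)
P3 → Eta (d²=129607433.00)
P4 → Lambda (d²=31731856.00)
P5 → Mu (d²=61378722.00)
P6 → Iota (d²=44336104.00)
P7 → Iota (d²=42577177.00)

Kappa, Zeta, Eta, Lambda, Mu, Iota, Iota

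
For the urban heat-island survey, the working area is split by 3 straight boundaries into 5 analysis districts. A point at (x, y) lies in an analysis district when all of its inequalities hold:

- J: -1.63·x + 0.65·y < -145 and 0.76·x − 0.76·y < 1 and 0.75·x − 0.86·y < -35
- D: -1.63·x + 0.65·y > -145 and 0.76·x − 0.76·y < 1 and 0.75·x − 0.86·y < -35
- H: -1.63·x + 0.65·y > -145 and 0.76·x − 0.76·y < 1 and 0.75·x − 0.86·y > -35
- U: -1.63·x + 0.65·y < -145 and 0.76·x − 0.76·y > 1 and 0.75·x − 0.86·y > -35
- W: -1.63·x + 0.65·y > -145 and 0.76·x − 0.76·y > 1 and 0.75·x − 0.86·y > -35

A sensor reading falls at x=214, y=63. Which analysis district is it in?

-1.63·214 + 0.65·63 = -307.870, which is < -145
0.76·214 − 0.76·63 = 114.760, which is > 1
0.75·214 − 0.86·63 = 106.320, which is > -35
This sign pattern matches U.

U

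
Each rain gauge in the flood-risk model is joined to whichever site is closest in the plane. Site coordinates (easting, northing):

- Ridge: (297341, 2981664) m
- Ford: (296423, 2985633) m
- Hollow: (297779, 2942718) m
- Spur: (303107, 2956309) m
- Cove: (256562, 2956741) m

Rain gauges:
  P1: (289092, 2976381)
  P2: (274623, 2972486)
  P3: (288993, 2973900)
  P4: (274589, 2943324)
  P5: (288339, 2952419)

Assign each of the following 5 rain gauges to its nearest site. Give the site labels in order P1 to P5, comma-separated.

Ridge, Cove, Ridge, Cove, Hollow

P1 → Ridge (d²=95956090.00)
P2 → Cove (d²=574104746.00)
P3 → Ridge (d²=129968800.00)
P4 → Cove (d²=504988618.00)
P5 → Hollow (d²=183223001.00)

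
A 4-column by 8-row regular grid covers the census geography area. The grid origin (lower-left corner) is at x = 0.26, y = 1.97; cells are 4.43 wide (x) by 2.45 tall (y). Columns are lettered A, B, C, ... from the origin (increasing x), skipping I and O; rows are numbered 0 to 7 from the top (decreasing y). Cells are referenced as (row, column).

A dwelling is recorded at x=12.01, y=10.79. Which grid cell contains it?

Column index: ⌊(12.01 − 0.26) / 4.43⌋ = ⌊2.652⌋ = 2 → column C
Row offset from origin: ⌊(10.79 − 1.97) / 2.45⌋ = ⌊3.600⌋ = 3 → row 4 (counted from top)

(4, C)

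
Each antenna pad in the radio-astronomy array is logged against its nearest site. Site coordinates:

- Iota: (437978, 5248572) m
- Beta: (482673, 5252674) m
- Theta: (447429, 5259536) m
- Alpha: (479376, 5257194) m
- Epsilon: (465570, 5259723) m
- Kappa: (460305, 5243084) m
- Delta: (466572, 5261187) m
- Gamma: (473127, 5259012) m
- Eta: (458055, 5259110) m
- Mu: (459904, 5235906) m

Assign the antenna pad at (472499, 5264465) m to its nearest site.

Gamma

Squared distances to each site:
Iota: 1444286890.000; Beta: 242537957.000; Theta: 652799941.000; Alpha: 100160570.000; Epsilon: 70497605.000; Kappa: 605840797.000; Delta: 45874613.000; Gamma: 30129593.000; Eta: 237305161.000; Mu: 974250506.000.
Minimum at Gamma.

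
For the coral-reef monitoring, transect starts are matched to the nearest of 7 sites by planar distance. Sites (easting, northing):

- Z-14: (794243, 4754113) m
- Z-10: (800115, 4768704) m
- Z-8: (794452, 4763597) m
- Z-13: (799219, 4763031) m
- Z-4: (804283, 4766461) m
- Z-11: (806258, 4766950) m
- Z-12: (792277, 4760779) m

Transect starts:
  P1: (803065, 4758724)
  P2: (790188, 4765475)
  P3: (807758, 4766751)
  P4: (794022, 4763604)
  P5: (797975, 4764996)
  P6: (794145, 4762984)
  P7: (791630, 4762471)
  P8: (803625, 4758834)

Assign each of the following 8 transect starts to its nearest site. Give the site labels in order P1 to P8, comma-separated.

Z-13, Z-8, Z-11, Z-8, Z-13, Z-8, Z-12, Z-13

P1 → Z-13 (d²=33341965.00)
P2 → Z-8 (d²=21708580.00)
P3 → Z-11 (d²=2289601.00)
P4 → Z-8 (d²=184949.00)
P5 → Z-13 (d²=5408761.00)
P6 → Z-8 (d²=470018.00)
P7 → Z-12 (d²=3281473.00)
P8 → Z-13 (d²=37027645.00)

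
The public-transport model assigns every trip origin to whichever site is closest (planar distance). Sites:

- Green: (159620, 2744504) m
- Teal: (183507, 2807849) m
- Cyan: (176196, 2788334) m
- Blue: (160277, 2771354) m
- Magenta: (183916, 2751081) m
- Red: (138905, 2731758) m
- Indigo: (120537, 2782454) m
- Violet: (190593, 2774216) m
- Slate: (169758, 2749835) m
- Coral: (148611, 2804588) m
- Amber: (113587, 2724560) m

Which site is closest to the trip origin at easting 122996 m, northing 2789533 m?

Squared distances to each site:
Green: 3368928217.000; Teal: 3997056977.000; Cyan: 2831677601.000; Blue: 1720349002.000; Magenta: 5189802704.000; Red: 3591046906.000; Indigo: 56158922.000; Violet: 4803964898.000; Slate: 3762615848.000; Coral: 882781250.000; Amber: 4310020010.000.
Minimum at Indigo.

Indigo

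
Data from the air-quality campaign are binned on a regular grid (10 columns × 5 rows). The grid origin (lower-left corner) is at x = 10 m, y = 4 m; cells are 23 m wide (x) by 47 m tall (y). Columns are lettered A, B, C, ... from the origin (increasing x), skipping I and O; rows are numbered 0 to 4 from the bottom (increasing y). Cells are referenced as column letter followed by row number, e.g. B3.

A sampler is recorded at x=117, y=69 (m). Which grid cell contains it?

Column index: ⌊(117 − 10) / 23⌋ = ⌊4.652⌋ = 4 → column E
Row offset from origin: ⌊(69 − 4) / 47⌋ = ⌊1.383⌋ = 1 → row 1

E1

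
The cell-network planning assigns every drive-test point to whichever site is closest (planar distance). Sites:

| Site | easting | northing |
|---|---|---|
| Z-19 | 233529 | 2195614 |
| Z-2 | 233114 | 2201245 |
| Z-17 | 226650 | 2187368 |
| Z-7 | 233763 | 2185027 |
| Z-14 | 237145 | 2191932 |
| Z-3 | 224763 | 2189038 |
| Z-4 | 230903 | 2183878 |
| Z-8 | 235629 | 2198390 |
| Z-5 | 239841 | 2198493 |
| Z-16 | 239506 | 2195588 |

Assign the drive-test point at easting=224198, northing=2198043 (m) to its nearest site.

Z-3

Squared distances to each site:
Z-19: 92967602.000; Z-2: 89747860.000; Z-17: 119967929.000; Z-7: 260905481.000; Z-14: 204969130.000; Z-3: 81409250.000; Z-4: 245604250.000; Z-8: 130788170.000; Z-5: 244905949.000; Z-16: 240361889.000.
Minimum at Z-3.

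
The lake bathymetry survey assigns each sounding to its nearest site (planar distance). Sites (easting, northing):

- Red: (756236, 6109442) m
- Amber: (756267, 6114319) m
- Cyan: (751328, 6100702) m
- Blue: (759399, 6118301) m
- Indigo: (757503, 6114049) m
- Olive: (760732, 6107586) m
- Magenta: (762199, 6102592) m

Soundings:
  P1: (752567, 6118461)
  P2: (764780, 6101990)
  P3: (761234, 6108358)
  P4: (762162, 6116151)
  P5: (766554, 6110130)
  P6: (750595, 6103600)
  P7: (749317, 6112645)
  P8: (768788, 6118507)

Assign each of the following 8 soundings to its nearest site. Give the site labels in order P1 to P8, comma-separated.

P1 → Amber (d²=30846164.00)
P2 → Magenta (d²=7023965.00)
P3 → Olive (d²=847988.00)
P4 → Blue (d²=12256669.00)
P5 → Olive (d²=40367620.00)
P6 → Cyan (d²=8935693.00)
P7 → Amber (d²=51104776.00)
P8 → Blue (d²=88195757.00)

Amber, Magenta, Olive, Blue, Olive, Cyan, Amber, Blue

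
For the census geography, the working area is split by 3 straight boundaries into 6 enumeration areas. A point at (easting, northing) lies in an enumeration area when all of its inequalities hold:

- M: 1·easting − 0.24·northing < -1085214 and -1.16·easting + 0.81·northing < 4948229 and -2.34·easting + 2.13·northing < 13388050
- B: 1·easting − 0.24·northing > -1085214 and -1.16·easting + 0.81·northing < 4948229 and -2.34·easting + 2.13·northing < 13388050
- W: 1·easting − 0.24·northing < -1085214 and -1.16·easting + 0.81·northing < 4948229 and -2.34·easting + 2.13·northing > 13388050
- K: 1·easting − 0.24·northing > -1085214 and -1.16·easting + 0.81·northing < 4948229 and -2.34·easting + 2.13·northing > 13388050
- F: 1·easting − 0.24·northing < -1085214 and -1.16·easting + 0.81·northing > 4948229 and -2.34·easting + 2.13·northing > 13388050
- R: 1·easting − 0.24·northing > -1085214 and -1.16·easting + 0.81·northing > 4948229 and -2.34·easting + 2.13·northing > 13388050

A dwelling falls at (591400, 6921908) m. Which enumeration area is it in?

1·591400 − 0.24·6921908 = -1069857.920, which is > -1085214
-1.16·591400 + 0.81·6921908 = 4920721.480, which is < 4948229
-2.34·591400 + 2.13·6921908 = 13359788.040, which is < 13388050
This sign pattern matches B.

B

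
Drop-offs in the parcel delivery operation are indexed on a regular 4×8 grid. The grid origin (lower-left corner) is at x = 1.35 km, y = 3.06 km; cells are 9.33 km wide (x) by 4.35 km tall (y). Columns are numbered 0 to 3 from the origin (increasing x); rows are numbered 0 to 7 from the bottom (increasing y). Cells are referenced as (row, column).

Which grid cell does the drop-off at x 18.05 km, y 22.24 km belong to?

(4, 1)

Column index: ⌊(18.05 − 1.35) / 9.33⌋ = ⌊1.790⌋ = 1
Row offset from origin: ⌊(22.24 − 3.06) / 4.35⌋ = ⌊4.409⌋ = 4 → row 4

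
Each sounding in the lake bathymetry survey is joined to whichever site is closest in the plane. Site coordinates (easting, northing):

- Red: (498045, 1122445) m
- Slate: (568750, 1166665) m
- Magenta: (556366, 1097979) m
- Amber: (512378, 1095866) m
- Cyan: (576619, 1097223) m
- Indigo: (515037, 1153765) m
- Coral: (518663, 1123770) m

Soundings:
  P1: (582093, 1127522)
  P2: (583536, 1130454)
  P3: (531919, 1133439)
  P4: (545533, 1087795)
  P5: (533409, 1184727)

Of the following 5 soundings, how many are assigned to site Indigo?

1

P1 → Cyan
P2 → Cyan
P3 → Coral
P4 → Magenta
P5 → Indigo
1 of the 5 goes to Indigo.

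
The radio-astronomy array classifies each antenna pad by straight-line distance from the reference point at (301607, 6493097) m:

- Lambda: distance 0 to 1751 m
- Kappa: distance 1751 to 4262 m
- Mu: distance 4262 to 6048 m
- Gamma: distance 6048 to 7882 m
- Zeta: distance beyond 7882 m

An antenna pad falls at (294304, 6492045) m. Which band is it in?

Distance = √((294304−301607)² + (6492045−6493097)²) = √(53333809.000 + 1106704.000) = 7378.381 m.
6048 ≤ 7378.381 < 7882 → Gamma.

Gamma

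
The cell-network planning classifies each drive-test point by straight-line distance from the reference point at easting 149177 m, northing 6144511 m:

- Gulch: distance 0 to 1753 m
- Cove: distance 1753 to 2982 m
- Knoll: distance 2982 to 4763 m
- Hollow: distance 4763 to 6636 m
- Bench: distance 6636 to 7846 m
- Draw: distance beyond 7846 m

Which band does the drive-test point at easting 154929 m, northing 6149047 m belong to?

Bench

Distance = √((154929−149177)² + (6149047−6144511)²) = √(33085504.000 + 20575296.000) = 7325.353 m.
6636 ≤ 7325.353 < 7846 → Bench.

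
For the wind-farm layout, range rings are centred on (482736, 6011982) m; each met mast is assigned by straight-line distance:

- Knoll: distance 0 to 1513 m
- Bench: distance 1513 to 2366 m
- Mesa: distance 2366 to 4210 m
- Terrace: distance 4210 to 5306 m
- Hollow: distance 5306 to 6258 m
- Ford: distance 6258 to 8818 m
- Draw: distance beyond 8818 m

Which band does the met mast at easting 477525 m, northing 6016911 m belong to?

Ford

Distance = √((477525−482736)² + (6016911−6011982)²) = √(27154521.000 + 24295041.000) = 7172.835 m.
6258 ≤ 7172.835 < 8818 → Ford.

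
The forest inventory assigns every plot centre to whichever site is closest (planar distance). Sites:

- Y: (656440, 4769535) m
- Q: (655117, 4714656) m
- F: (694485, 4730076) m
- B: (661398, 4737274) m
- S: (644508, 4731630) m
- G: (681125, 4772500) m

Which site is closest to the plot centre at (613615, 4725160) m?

S

Squared distances to each site:
Y: 3803121250.000; Q: 1832750020.000; F: 6564123956.000; B: 2429964085.000; S: 996238349.000; G: 6798675700.000.
Minimum at S.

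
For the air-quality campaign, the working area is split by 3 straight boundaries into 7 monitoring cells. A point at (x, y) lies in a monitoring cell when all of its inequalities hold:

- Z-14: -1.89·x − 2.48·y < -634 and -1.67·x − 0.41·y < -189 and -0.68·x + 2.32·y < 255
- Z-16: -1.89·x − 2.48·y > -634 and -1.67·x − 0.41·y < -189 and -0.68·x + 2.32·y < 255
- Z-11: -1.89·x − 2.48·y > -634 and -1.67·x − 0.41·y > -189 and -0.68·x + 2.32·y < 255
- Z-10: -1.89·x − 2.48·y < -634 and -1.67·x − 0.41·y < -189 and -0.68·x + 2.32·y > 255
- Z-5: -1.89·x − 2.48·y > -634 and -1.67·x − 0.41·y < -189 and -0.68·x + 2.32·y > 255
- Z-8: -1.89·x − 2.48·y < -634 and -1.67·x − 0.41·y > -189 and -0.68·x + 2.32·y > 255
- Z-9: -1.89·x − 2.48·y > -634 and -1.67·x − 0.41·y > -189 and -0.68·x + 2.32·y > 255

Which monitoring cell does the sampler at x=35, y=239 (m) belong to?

-1.89·35 − 2.48·239 = -658.870, which is < -634
-1.67·35 − 0.41·239 = -156.440, which is > -189
-0.68·35 + 2.32·239 = 530.680, which is > 255
This sign pattern matches Z-8.

Z-8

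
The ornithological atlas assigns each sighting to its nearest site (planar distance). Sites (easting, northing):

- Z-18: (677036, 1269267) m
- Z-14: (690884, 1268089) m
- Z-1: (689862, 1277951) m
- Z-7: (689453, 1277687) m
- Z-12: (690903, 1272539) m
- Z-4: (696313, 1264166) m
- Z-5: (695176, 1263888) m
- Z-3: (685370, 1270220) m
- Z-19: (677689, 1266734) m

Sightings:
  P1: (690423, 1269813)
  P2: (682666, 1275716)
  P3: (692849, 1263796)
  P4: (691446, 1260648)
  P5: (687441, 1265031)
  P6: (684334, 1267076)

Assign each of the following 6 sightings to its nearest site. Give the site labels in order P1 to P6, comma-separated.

Z-14, Z-3, Z-5, Z-5, Z-14, Z-3

P1 → Z-14 (d²=3184697.00)
P2 → Z-3 (d²=37517632.00)
P3 → Z-5 (d²=5423393.00)
P4 → Z-5 (d²=24410500.00)
P5 → Z-14 (d²=21205613.00)
P6 → Z-3 (d²=10958032.00)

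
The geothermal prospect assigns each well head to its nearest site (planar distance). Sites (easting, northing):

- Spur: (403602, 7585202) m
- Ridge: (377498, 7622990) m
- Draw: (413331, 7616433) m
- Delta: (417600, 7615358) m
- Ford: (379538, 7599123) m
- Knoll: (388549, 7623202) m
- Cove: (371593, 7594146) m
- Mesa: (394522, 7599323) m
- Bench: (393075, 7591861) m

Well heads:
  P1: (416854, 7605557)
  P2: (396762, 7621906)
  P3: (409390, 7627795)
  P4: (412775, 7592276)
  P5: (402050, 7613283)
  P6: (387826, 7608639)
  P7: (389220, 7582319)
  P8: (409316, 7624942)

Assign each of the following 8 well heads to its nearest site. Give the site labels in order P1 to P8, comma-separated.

Delta, Knoll, Draw, Spur, Draw, Mesa, Bench, Draw

P1 → Delta (d²=96616117.00)
P2 → Knoll (d²=69132985.00)
P3 → Draw (d²=144626525.00)
P4 → Spur (d²=134185405.00)
P5 → Draw (d²=137183461.00)
P6 → Mesa (d²=131624272.00)
P7 → Bench (d²=105910789.00)
P8 → Draw (d²=88523306.00)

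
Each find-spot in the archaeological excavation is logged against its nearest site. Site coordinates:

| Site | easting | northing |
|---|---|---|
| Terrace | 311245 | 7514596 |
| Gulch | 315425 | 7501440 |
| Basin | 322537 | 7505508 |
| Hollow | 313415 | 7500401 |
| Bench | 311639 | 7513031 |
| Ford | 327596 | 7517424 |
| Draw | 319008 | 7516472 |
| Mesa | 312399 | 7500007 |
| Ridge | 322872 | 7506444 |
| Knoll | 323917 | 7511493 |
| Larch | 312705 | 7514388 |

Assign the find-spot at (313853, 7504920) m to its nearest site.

Squared distances to each site:
Terrace: 100426640.000; Gulch: 14581584.000; Basin: 75757600.000; Hollow: 20613205.000; Bench: 70690117.000; Ford: 345220065.000; Draw: 160022729.000; Mesa: 26251685.000; Ridge: 83664937.000; Knoll: 144488425.000; Larch: 90960928.000.
Minimum at Gulch.

Gulch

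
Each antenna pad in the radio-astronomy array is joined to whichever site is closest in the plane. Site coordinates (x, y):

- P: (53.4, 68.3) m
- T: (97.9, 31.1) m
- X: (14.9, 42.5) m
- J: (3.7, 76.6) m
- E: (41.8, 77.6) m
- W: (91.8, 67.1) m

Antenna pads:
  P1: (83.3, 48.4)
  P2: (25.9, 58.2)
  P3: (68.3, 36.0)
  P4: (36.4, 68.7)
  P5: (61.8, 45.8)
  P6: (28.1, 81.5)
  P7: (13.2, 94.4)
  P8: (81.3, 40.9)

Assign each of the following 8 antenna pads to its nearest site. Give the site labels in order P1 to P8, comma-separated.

P1 → W (d²=421.94)
P2 → X (d²=367.49)
P3 → T (d²=900.17)
P4 → E (d²=108.37)
P5 → P (d²=576.81)
P6 → E (d²=202.90)
P7 → J (d²=407.09)
P8 → T (d²=371.60)

W, X, T, E, P, E, J, T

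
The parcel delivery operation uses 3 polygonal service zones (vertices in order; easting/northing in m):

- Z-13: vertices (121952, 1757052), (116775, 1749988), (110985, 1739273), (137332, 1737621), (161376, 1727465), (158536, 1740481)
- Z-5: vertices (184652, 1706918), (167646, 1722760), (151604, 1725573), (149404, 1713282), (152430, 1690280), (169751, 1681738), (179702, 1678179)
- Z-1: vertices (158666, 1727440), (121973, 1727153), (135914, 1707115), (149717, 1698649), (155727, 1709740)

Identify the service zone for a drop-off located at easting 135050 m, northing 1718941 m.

Cast a ray rightward from (135050, 1718941). For each polygon, the edges (by vertex number in listed order) whose endpoints lie on opposite sides of northing = 1718941, where each meets that height, and whether that is right or left of the point:
Z-13: no edge straddles that height → 0 crossings.
Z-5: 1–2 at easting≈171745.6 (right), 3–4 at easting≈150416.9 (right) → 2 crossings.
Z-1: 2–3 at easting≈127686.3 (left), 5–1 at easting≈157254.8 (right) → 1 crossing.
Only Z-1 has an odd count, so the point is inside Z-1.

Z-1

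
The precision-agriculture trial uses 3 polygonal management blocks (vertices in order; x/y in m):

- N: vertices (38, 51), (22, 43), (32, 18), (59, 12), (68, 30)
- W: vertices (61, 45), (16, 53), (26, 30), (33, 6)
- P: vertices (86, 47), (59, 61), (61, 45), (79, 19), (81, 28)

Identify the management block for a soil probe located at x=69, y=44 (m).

P

Cast a ray rightward from (69, 44). For each polygon, the edges (by vertex number in listed order) whose endpoints lie on opposite sides of y = 44, where each meets that height, and whether that is right or left of the point:
N: 1–2 at x≈24.0 (left), 5–1 at x≈48.0 (left) → 0 crossings.
W: 2–3 at x≈19.9 (left), 4–1 at x≈60.3 (left) → 0 crossings.
P: 3–4 at x≈61.7 (left), 5–1 at x≈85.2 (right) → 1 crossing.
Only P has an odd count, so the point is inside P.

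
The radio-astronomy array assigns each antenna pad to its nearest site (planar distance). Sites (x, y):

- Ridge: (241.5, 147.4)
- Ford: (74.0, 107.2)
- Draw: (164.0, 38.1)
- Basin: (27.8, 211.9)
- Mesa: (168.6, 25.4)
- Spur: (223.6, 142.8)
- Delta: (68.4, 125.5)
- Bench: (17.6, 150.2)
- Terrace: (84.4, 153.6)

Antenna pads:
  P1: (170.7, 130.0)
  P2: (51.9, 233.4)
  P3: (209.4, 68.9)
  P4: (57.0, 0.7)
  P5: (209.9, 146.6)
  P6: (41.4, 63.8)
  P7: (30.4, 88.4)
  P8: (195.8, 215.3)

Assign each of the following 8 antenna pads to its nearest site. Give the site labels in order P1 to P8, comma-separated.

Spur, Basin, Draw, Ford, Spur, Ford, Ford, Spur

P1 → Spur (d²=2962.25)
P2 → Basin (d²=1043.06)
P3 → Draw (d²=3009.80)
P4 → Ford (d²=11631.25)
P5 → Spur (d²=202.13)
P6 → Ford (d²=2946.32)
P7 → Ford (d²=2254.40)
P8 → Spur (d²=6029.09)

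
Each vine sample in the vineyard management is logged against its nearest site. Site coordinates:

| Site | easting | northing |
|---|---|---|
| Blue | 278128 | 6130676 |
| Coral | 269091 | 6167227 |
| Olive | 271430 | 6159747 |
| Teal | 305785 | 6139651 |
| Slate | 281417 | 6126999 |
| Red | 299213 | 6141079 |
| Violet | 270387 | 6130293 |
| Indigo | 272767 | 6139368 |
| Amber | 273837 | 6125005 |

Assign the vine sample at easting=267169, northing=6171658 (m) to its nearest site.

Coral

Squared distances to each site:
Blue: 1799624005.000; Coral: 23327845.000; Olive: 160028042.000; Teal: 2515643505.000; Slate: 2197431785.000; Red: 1961893177.000; Violet: 1721418749.000; Indigo: 1073981704.000; Amber: 2220964633.000.
Minimum at Coral.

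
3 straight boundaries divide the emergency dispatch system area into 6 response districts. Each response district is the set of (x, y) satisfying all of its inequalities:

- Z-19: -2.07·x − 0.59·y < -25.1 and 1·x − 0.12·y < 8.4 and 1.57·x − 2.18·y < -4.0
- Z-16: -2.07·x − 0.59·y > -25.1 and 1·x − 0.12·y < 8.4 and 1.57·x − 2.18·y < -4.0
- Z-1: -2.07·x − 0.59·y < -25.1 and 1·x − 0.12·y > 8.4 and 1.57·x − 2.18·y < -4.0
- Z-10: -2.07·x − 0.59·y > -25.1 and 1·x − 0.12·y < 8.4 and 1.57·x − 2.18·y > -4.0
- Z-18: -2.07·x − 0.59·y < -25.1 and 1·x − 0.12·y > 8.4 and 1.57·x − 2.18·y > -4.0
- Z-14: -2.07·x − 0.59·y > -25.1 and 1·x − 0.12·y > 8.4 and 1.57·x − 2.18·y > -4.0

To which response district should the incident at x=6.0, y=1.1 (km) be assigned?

-2.07·6.0 − 0.59·1.1 = -13.069, which is > -25.1
1·6.0 − 0.12·1.1 = 5.868, which is < 8.4
1.57·6.0 − 2.18·1.1 = 7.022, which is > -4.0
This sign pattern matches Z-10.

Z-10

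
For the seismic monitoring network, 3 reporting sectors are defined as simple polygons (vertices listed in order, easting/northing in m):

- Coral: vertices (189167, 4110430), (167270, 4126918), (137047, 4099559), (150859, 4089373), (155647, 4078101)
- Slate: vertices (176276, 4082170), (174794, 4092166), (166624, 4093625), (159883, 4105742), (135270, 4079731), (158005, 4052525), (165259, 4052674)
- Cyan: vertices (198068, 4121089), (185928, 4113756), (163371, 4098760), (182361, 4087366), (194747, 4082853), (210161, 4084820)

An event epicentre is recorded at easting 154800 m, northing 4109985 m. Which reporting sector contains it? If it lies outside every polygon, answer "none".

Cast a ray rightward from (154800, 4109985). For each polygon, the edges (by vertex number in listed order) whose endpoints lie on opposite sides of northing = 4109985, where each meets that height, and whether that is right or left of the point:
Coral: 2–3 at easting≈148564.4 (left), 5–1 at easting≈188705.6 (right) → 1 crossing.
Slate: no edge straddles that height → 0 crossings.
Cyan: 2–3 at easting≈180255.7 (right), 6–1 at easting≈201770.4 (right) → 2 crossings.
Only Coral has an odd count, so the point is inside Coral.

Coral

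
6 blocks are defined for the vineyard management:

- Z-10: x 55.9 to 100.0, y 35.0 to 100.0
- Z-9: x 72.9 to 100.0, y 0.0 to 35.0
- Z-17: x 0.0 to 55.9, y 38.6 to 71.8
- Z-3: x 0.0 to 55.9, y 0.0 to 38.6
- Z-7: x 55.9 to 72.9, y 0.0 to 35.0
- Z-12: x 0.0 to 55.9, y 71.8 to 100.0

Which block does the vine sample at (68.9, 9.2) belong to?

Z-7

The point has x = 68.9 and y = 9.2.
Only Z-7 satisfies 55.9 ≤ x ≤ 72.9 and 0.0 ≤ y ≤ 35.0.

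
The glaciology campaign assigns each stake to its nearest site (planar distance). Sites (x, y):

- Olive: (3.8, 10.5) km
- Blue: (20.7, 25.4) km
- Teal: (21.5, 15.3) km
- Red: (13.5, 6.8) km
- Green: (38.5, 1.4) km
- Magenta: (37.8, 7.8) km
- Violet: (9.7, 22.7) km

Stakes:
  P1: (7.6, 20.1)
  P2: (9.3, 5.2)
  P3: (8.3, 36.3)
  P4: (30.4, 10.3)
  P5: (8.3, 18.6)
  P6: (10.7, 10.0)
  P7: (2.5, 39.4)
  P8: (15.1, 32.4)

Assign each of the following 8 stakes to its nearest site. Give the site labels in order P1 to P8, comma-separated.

Violet, Red, Violet, Magenta, Violet, Red, Violet, Blue

P1 → Violet (d²=11.17)
P2 → Red (d²=20.20)
P3 → Violet (d²=186.92)
P4 → Magenta (d²=61.01)
P5 → Violet (d²=18.77)
P6 → Red (d²=18.08)
P7 → Violet (d²=330.73)
P8 → Blue (d²=80.36)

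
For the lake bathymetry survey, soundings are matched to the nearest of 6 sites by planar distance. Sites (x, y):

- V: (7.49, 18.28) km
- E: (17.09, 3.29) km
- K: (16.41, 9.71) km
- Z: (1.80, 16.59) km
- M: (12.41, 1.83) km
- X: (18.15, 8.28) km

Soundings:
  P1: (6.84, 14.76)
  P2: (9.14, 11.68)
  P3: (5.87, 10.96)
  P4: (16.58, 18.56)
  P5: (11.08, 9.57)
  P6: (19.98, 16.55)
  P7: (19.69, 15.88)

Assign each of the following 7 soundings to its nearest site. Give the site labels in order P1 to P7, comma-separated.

P1 → V (d²=12.81)
P2 → V (d²=46.28)
P3 → Z (d²=48.26)
P4 → K (d²=78.35)
P5 → K (d²=28.43)
P6 → K (d²=59.53)
P7 → K (d²=48.83)

V, V, Z, K, K, K, K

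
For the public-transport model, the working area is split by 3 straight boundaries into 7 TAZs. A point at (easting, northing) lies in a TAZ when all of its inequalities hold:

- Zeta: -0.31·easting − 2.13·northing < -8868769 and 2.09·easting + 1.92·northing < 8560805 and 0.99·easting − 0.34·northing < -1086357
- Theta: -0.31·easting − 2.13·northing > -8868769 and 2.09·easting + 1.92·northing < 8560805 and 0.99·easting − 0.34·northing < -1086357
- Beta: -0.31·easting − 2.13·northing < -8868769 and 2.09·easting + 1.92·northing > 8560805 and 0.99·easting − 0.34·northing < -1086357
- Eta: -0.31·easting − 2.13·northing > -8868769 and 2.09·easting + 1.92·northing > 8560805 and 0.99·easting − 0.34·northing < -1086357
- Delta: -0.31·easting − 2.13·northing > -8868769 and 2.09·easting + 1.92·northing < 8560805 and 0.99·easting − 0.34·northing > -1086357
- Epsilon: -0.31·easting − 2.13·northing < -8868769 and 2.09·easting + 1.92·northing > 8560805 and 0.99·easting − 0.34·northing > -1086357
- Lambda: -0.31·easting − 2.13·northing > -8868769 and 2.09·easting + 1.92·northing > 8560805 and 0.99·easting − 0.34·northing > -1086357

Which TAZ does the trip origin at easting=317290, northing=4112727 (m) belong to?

Delta

-0.31·317290 − 2.13·4112727 = -8858468.410, which is > -8868769
2.09·317290 + 1.92·4112727 = 8559571.940, which is < 8560805
0.99·317290 − 0.34·4112727 = -1084210.080, which is > -1086357
This sign pattern matches Delta.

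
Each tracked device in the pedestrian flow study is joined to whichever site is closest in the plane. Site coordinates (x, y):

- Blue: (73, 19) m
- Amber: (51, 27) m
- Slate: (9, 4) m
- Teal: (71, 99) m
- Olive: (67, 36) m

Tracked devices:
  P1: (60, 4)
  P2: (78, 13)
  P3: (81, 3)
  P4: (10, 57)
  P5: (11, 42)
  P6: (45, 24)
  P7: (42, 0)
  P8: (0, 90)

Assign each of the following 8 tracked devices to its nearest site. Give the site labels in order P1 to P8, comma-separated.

Blue, Blue, Blue, Amber, Slate, Amber, Amber, Teal

P1 → Blue (d²=394.00)
P2 → Blue (d²=61.00)
P3 → Blue (d²=320.00)
P4 → Amber (d²=2581.00)
P5 → Slate (d²=1448.00)
P6 → Amber (d²=45.00)
P7 → Amber (d²=810.00)
P8 → Teal (d²=5122.00)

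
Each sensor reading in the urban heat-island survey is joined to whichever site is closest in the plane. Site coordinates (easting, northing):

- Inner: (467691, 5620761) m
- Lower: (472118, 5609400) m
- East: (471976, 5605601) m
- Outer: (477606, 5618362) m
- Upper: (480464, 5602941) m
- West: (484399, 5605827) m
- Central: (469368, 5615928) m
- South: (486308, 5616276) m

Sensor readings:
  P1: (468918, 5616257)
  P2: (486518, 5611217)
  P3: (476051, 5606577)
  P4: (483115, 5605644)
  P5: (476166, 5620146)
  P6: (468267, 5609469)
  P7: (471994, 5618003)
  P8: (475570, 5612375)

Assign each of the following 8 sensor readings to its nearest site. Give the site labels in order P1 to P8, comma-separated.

Central, South, East, West, Outer, Lower, Central, Lower

P1 → Central (d²=310741.00)
P2 → South (d²=25637581.00)
P3 → East (d²=17558201.00)
P4 → West (d²=1682145.00)
P5 → Outer (d²=5256256.00)
P6 → Lower (d²=14834962.00)
P7 → Central (d²=11201501.00)
P8 → Lower (d²=20766929.00)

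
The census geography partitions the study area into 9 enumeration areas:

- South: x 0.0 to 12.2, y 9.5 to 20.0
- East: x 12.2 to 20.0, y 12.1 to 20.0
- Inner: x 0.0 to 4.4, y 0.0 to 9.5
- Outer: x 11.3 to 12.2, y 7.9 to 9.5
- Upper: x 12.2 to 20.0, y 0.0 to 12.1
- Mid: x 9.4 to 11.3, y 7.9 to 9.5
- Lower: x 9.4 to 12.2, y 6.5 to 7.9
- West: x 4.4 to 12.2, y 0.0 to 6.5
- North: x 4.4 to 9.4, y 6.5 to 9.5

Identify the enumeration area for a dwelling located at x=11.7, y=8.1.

Outer

The point has x = 11.7 and y = 8.1.
Only Outer satisfies 11.3 ≤ x ≤ 12.2 and 7.9 ≤ y ≤ 9.5.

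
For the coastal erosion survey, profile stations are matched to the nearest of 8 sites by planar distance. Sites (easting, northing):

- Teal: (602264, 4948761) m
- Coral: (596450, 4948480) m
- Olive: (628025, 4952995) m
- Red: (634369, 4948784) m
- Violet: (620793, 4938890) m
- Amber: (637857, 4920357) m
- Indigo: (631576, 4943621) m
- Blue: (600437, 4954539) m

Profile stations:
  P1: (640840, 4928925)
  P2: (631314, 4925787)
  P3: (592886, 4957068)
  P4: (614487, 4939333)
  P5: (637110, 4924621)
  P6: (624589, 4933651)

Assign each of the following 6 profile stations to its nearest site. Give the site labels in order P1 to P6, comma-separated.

Amber, Amber, Blue, Violet, Amber, Violet

P1 → Amber (d²=82308913.00)
P2 → Amber (d²=72295749.00)
P3 → Blue (d²=63413442.00)
P4 → Violet (d²=39961885.00)
P5 → Amber (d²=18739705.00)
P6 → Violet (d²=41856737.00)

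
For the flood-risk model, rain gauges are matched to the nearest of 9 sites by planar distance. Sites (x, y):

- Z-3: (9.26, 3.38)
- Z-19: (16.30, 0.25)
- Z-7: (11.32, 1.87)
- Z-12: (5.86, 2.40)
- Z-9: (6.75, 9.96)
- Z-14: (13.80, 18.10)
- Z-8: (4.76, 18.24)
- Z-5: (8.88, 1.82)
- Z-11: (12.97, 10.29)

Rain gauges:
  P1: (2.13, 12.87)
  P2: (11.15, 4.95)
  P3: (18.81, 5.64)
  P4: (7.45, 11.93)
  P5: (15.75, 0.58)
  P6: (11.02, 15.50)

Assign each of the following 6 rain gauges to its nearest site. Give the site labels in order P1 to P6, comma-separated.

Z-9, Z-3, Z-19, Z-9, Z-19, Z-14

P1 → Z-9 (d²=29.81)
P2 → Z-3 (d²=6.04)
P3 → Z-19 (d²=35.35)
P4 → Z-9 (d²=4.37)
P5 → Z-19 (d²=0.41)
P6 → Z-14 (d²=14.49)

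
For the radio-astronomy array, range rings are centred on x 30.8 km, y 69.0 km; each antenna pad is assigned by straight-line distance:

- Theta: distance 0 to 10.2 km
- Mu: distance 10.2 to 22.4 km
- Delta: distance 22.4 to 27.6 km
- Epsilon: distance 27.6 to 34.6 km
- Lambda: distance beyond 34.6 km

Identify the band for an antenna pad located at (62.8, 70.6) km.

Distance = √((62.8−30.8)² + (70.6−69.0)²) = √(1024.000 + 2.560) = 32.040 km.
27.6 ≤ 32.040 < 34.6 → Epsilon.

Epsilon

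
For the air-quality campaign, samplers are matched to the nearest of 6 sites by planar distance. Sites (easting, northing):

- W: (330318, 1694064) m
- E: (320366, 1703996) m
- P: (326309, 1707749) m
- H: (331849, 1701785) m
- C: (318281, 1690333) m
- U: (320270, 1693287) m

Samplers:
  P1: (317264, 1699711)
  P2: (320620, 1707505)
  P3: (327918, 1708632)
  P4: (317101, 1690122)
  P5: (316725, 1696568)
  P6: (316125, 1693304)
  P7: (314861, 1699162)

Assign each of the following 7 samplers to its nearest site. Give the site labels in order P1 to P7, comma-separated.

E, E, P, C, U, C, E

P1 → E (d²=27983629.00)
P2 → E (d²=12377597.00)
P3 → P (d²=3368570.00)
P4 → C (d²=1436921.00)
P5 → U (d²=23331986.00)
P6 → C (d²=13475177.00)
P7 → E (d²=53672581.00)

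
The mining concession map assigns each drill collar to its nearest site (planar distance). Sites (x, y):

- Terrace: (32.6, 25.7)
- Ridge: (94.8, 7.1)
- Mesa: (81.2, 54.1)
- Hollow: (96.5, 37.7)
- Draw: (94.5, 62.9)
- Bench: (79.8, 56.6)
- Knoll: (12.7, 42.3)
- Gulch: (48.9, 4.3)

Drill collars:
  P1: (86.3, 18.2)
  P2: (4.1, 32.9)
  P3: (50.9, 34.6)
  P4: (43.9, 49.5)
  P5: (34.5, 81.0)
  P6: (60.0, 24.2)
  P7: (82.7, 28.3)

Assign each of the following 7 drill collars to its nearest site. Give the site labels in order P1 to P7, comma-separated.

P1 → Ridge (d²=195.46)
P2 → Knoll (d²=162.32)
P3 → Terrace (d²=414.10)
P4 → Terrace (d²=694.13)
P5 → Knoll (d²=1972.93)
P6 → Gulch (d²=519.22)
P7 → Hollow (d²=278.80)

Ridge, Knoll, Terrace, Terrace, Knoll, Gulch, Hollow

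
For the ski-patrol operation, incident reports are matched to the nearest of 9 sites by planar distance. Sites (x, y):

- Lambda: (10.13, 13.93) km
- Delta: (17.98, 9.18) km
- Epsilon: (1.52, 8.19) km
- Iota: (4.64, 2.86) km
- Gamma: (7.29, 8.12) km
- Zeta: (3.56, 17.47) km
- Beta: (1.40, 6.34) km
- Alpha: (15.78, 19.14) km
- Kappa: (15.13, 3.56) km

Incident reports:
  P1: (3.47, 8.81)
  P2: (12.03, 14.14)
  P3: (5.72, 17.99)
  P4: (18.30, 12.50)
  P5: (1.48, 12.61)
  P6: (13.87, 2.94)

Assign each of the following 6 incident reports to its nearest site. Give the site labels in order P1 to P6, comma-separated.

Epsilon, Lambda, Zeta, Delta, Epsilon, Kappa

P1 → Epsilon (d²=4.19)
P2 → Lambda (d²=3.65)
P3 → Zeta (d²=4.94)
P4 → Delta (d²=11.12)
P5 → Epsilon (d²=19.54)
P6 → Kappa (d²=1.97)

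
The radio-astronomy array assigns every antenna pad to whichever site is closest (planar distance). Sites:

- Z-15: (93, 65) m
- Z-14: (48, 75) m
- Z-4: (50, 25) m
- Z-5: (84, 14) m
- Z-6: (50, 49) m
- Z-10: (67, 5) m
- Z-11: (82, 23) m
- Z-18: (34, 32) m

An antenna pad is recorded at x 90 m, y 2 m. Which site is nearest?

Z-5

Squared distances to each site:
Z-15: 3978.000; Z-14: 7093.000; Z-4: 2129.000; Z-5: 180.000; Z-6: 3809.000; Z-10: 538.000; Z-11: 505.000; Z-18: 4036.000.
Minimum at Z-5.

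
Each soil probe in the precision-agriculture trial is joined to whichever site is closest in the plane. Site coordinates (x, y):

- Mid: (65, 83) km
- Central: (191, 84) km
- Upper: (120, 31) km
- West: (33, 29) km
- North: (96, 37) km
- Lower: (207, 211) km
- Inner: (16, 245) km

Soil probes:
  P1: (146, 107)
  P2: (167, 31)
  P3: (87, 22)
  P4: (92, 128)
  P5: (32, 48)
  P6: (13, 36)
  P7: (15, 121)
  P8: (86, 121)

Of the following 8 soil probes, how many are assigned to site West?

P1 → Central
P2 → Upper
P3 → North
P4 → Mid
P5 → West
P6 → West
P7 → Mid
P8 → Mid
2 of the 8 go to West.

2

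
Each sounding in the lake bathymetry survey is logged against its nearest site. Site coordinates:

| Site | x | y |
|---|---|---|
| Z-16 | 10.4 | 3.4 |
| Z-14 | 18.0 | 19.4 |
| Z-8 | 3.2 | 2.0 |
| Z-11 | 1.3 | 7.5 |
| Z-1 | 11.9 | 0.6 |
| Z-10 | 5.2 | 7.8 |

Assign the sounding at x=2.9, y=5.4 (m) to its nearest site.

Squared distances to each site:
Z-16: 60.250; Z-14: 424.010; Z-8: 11.650; Z-11: 6.970; Z-1: 104.040; Z-10: 11.050.
Minimum at Z-11.

Z-11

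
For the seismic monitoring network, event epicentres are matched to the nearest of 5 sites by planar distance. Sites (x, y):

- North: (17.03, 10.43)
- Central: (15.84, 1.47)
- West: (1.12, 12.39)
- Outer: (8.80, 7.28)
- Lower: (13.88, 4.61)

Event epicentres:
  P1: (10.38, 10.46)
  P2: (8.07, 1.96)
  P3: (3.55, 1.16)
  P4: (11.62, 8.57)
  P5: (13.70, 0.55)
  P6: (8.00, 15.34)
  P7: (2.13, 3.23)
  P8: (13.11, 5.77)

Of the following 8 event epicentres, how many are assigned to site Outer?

5

P1 → Outer
P2 → Outer
P3 → Outer
P4 → Outer
P5 → Central
P6 → West
P7 → Outer
P8 → Lower
5 of the 8 go to Outer.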